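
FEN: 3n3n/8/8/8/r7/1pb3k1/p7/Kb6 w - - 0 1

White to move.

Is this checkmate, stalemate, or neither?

White to move; white king on a1.
In check: yes, from the black bishop on c3.
King squares — b1: attacked by Pa2; a2: attacked by Bb1; b2: attacked by Bc3.
Legal moves for White: none.
In check with no legal moves → checkmate.

checkmate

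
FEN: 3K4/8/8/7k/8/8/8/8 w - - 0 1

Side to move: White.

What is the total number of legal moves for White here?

White to move; king on d8.
In check: no.
Legal moves: Ke8, Kc8, Ke7, Kd7, Kc7.
Count: 5.

5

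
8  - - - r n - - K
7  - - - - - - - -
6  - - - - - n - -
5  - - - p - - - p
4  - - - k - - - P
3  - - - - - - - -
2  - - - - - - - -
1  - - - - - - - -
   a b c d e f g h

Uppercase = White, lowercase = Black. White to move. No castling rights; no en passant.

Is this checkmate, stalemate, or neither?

White to move; white king on h8.
In check: no.
King squares — g7: attacked by Ne8; h7: attacked by Nf6; g8: attacked by Nf6.
Legal moves for White: none.
Not in check and no legal moves → stalemate.

stalemate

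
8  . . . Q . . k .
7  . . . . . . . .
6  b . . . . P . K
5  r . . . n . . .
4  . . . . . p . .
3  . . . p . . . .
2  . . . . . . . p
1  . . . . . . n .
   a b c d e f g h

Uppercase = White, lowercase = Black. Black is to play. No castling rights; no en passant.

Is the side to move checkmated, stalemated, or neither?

Black to move; black king on g8.
In check: yes, from the white queen on d8.
Legal moves for Black: Kf7.
Black is in check but has 1 legal move → neither.

neither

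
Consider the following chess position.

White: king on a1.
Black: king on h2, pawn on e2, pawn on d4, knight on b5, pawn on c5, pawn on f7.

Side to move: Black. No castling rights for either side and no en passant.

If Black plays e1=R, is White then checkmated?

After e1=R: white king on a1; in check: yes, from the black rook on e1.
White has 2 legal replies: Kb2, Ka2.
In check but a legal move exists → not checkmate.

no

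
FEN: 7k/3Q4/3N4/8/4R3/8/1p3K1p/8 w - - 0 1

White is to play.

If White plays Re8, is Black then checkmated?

yes

After Re8: black king on h8; in check: yes, from the white rook on e8.
King squares — g7: attacked by Qd7; h7: attacked by Qd7; g8: attacked by Re8.
Black has no legal moves → checkmate.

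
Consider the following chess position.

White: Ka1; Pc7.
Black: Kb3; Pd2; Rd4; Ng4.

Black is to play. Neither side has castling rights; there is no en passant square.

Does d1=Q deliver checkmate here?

After d1=Q: white king on a1; in check: yes, from the black queen on d1.
King squares — b1: attacked by Qd1; a2: attacked by Kb3; b2: attacked by Kb3.
White has no legal moves → checkmate.

yes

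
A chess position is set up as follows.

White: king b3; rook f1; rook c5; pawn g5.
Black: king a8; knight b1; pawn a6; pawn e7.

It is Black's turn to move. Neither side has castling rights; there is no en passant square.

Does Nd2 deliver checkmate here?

After Nd2: white king on b3; in check: yes, from the black knight on d2.
White has 7 legal replies: Kb4, Ka4, Kc3, Ka3, Kc2, Kb2, Ka2.
In check but a legal move exists → not checkmate.

no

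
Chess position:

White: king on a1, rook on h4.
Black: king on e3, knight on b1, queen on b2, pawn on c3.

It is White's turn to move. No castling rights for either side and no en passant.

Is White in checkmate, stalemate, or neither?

checkmate

White to move; white king on a1.
In check: yes, from the black queen on b2.
King squares — b1: attacked by Qb2; a2: attacked by Qb2; b2: attacked by Pc3.
Legal moves for White: none.
In check with no legal moves → checkmate.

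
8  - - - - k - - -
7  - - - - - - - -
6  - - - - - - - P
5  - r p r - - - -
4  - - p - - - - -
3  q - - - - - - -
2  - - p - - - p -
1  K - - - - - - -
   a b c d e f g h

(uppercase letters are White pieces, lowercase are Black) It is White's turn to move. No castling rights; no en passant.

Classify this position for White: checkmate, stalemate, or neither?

checkmate

White to move; white king on a1.
In check: yes, from the black queen on a3.
King squares — b1: attacked by Pc2; a2: attacked by Qa3; b2: attacked by Qa3.
Legal moves for White: none.
In check with no legal moves → checkmate.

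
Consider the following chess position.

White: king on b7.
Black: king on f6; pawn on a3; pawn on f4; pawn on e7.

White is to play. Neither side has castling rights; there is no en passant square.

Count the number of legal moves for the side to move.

White to move; king on b7.
In check: no.
Legal moves: Kc8, Kb8, Ka8, Kc7, Ka7, Kc6, Kb6, Ka6.
Count: 8.

8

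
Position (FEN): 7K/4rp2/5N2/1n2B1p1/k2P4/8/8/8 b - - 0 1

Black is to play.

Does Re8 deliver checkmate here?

no

After Re8: white king on h8; in check: yes, from the black rook on e8.
White has 4 legal replies: Kh7, Kg7, Ng8, Nxe8.
In check but a legal move exists → not checkmate.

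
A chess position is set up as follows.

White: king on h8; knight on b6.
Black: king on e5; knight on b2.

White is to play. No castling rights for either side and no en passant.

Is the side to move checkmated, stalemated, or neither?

neither

White to move; white king on h8.
In check: no.
Legal moves for White: Kg8, Kh7, Kg7, Nc8, Na8, Nd7+, Nd5, Nc4+, Na4.
White has 9 legal moves and is not in check → neither.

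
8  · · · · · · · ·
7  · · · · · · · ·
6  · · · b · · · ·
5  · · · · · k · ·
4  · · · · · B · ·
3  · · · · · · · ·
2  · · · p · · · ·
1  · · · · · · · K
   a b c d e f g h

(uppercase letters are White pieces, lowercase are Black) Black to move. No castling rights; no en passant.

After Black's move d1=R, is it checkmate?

no

After d1=R: white king on h1; in check: yes, from the black rook on d1.
White has 2 legal replies: Kh2, Kg2.
In check but a legal move exists → not checkmate.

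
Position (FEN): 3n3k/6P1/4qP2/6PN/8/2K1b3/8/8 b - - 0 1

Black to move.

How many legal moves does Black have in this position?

2

Black to move; king on h8.
In check: yes, from the white pawn on g7.
Legal moves: Kg8, Kh7.
Count: 2.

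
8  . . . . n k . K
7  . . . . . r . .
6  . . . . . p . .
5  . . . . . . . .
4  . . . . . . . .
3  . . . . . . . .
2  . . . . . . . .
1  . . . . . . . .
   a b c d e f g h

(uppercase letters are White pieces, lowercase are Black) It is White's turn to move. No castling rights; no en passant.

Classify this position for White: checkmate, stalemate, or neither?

stalemate

White to move; white king on h8.
In check: no.
King squares — g7: attacked by Rf7; h7: attacked by Rf7; g8: attacked by Kf8.
Legal moves for White: none.
Not in check and no legal moves → stalemate.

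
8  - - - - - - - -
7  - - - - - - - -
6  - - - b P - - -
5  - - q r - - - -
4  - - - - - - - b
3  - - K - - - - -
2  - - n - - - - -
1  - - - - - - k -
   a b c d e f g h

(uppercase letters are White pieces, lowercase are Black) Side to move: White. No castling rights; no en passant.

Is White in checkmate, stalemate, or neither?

White to move; white king on c3.
In check: yes, from the black queen on c5.
King squares — b2: available; c2: attacked by Qc5; d2: attacked by Rd5; b3: available; d3: attacked by Rd5; b4: attacked by Nc2; c4: attacked by Qc5; d4: attacked by Nc2.
Legal moves for White: Kb3, Kb2.
White is in check but has 2 legal moves → neither.

neither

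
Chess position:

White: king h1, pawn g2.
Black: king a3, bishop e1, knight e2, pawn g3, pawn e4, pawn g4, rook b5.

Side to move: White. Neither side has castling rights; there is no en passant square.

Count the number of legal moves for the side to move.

White to move; king on h1.
In check: no.
Legal moves: none.
Count: 0.

0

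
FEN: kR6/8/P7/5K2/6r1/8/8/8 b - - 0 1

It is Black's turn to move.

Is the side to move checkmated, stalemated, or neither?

neither

Black to move; black king on a8.
In check: yes, from the white rook on b8.
Legal moves for Black: Kxb8, Ka7.
Black is in check but has 2 legal moves → neither.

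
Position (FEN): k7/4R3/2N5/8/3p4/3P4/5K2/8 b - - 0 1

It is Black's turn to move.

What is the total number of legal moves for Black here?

Black to move; king on a8.
In check: no.
Legal moves: none.
Count: 0.

0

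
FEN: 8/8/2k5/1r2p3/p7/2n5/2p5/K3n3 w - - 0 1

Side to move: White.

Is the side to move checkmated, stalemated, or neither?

White to move; white king on a1.
In check: no.
King squares — b1: attacked by Pc2; a2: attacked by Nc3; b2: attacked by Rb5.
Legal moves for White: none.
Not in check and no legal moves → stalemate.

stalemate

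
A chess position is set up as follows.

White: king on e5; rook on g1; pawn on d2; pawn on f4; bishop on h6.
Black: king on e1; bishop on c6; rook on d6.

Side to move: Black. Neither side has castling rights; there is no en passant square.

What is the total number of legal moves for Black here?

3

Black to move; king on e1.
In check: yes, from the white rook on g1.
Legal moves: Kf2, Ke2, Kxd2.
Count: 3.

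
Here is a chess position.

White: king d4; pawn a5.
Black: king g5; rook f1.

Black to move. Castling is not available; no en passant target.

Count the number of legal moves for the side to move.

Black to move; king on g5.
In check: no.
Legal moves: Kh6, Kg6, Kf6, Kh5, Kf5, Kh4, Kg4, Kf4, Rf8, Rf7, Rf6, Rf5, Rf4+, Rf3, Rf2, Rh1, Rg1, Re1, Rd1+, Rc1, Rb1, Ra1.
Count: 22.

22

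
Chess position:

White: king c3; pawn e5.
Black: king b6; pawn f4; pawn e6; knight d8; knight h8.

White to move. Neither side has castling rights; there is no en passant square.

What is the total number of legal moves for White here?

8

White to move; king on c3.
In check: no.
Legal moves: Kd4, Kc4, Kb4, Kd3, Kb3, Kd2, Kc2, Kb2.
Count: 8.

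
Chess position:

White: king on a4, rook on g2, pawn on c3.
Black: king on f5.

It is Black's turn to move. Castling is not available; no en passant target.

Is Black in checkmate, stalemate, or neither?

Black to move; black king on f5.
In check: no.
Legal moves for Black: Kf6, Ke6, Ke5, Kf4, Ke4.
Black has 5 legal moves and is not in check → neither.

neither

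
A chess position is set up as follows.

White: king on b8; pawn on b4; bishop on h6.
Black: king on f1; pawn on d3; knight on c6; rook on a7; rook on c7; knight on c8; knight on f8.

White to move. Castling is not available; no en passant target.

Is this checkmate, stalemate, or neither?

checkmate

White to move; white king on b8.
In check: yes, from the black knight on c6.
King squares — a7: attacked by Nc6; b7: attacked by Ra7; c7: attacked by Ra7; a8: attacked by Ra7; c8: attacked by Rc7.
Legal moves for White: none.
In check with no legal moves → checkmate.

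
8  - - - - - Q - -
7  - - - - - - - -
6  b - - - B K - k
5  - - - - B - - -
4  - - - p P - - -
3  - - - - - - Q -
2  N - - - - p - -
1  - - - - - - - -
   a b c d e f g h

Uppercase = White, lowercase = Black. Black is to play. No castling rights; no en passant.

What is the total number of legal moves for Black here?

Black to move; king on h6.
In check: yes, from the white queen on f8.
Legal moves: Kh7, Kh5.
Count: 2.

2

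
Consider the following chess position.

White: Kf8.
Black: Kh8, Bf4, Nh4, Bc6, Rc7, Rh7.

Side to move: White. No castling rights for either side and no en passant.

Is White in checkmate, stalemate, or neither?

White to move; white king on f8.
In check: no.
King squares — e7: attacked by Rc7; f7: attacked by Rc7; g7: attacked by Rc7; e8: attacked by Bc6; g8: attacked by Kh8.
Legal moves for White: none.
Not in check and no legal moves → stalemate.

stalemate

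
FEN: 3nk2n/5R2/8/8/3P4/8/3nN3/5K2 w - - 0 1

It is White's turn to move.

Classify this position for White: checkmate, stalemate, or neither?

neither

White to move; white king on f1.
In check: yes, from the black knight on d2.
Legal moves for White: Kg2, Kf2, Kg1, Ke1.
White is in check but has 4 legal moves → neither.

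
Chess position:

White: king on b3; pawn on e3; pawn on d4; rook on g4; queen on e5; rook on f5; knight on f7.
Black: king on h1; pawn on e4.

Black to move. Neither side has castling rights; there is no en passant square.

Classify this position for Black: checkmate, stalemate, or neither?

Black to move; black king on h1.
In check: no.
King squares — g1: attacked by Rg4; g2: attacked by Rg4; h2: attacked by Qe5.
Legal moves for Black: none.
Not in check and no legal moves → stalemate.

stalemate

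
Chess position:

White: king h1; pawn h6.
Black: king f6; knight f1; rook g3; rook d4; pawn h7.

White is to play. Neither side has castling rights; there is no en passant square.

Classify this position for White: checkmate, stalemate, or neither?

stalemate

White to move; white king on h1.
In check: no.
King squares — g1: attacked by Rg3; g2: attacked by Rg3; h2: attacked by Nf1.
Legal moves for White: none.
Not in check and no legal moves → stalemate.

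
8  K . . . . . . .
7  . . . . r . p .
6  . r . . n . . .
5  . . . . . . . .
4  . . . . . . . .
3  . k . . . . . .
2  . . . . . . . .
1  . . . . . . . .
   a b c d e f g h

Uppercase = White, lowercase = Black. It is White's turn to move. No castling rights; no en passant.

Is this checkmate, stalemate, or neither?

stalemate

White to move; white king on a8.
In check: no.
King squares — a7: attacked by Re7; b7: attacked by Rb6; b8: attacked by Rb6.
Legal moves for White: none.
Not in check and no legal moves → stalemate.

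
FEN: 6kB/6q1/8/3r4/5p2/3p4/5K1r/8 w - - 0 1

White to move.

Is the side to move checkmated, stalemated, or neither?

White to move; white king on f2.
In check: yes, from the black rook on h2.
Legal moves for White: Kf3, Kf1, Ke1.
White is in check but has 3 legal moves → neither.

neither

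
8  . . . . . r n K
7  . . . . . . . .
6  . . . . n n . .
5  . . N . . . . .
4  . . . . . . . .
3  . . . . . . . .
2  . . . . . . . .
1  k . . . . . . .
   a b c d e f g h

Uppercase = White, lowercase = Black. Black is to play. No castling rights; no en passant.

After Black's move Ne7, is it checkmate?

yes

After Ne7: white king on h8; in check: yes, from the black rook on f8.
King squares — g7: attacked by Ne6; h7: attacked by Nf6; g8: attacked by Nf6.
White has no legal moves → checkmate.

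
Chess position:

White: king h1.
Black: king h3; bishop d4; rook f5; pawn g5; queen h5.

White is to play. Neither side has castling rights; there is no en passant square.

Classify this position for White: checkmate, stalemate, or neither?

White to move; white king on h1.
In check: no.
King squares — g1: attacked by Bd4; g2: attacked by Kh3; h2: attacked by Kh3.
Legal moves for White: none.
Not in check and no legal moves → stalemate.

stalemate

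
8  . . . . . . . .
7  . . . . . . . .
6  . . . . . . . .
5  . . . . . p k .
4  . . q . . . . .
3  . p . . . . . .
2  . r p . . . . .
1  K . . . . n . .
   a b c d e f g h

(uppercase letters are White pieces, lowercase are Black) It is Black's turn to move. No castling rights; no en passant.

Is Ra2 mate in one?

yes

After Ra2: white king on a1; in check: yes, from the black rook on a2.
King squares — b1: attacked by Pc2; a2: attacked by Pb3; b2: attacked by Ra2.
White has no legal moves → checkmate.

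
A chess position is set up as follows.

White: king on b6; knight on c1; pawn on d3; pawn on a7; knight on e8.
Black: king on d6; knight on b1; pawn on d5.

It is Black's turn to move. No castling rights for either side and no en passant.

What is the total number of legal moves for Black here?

4

Black to move; king on d6.
In check: yes, from the white knight on e8.
Legal moves: Ke7, Kd7, Ke6, Ke5.
Count: 4.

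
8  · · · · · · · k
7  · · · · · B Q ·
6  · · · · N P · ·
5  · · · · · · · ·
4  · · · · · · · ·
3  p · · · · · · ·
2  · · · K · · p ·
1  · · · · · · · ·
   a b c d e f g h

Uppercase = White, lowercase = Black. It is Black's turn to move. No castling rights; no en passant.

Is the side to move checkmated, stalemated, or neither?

Black to move; black king on h8.
In check: yes, from the white queen on g7.
King squares — g7: attacked by Ne6; h7: attacked by Qg7; g8: attacked by Bf7.
Legal moves for Black: none.
In check with no legal moves → checkmate.

checkmate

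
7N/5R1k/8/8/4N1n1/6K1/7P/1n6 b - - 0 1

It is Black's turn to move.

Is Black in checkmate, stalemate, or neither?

neither

Black to move; black king on h7.
In check: yes, from the white rook on f7.
Legal moves for Black: Kxh8, Kg8, Kh6.
Black is in check but has 3 legal moves → neither.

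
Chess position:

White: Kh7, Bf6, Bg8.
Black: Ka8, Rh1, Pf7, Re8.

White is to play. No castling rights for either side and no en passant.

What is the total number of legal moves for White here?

2

White to move; king on h7.
In check: yes, from the black rook on h1.
Legal moves: Kg7, Bh4.
Count: 2.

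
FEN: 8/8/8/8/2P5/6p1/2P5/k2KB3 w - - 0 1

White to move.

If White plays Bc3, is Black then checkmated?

After Bc3: black king on a1; in check: yes, from the white bishop on c3.
Black has 2 legal replies: Ka2, Kb1.
In check but a legal move exists → not checkmate.

no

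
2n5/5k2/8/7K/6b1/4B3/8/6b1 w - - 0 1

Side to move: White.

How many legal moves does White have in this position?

4

White to move; king on h5.
In check: yes, from the black bishop on g4.
Legal moves: Kh6, Kg5, Kh4, Kxg4.
Count: 4.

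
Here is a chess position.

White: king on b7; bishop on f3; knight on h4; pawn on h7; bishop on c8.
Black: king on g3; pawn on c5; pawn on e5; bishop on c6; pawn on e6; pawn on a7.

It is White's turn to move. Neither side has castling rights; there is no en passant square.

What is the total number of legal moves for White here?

6

White to move; king on b7.
In check: yes, from the black bishop on c6.
Legal moves: Kb8, Kc7, Kxa7, Kxc6, Ka6, Bxc6.
Count: 6.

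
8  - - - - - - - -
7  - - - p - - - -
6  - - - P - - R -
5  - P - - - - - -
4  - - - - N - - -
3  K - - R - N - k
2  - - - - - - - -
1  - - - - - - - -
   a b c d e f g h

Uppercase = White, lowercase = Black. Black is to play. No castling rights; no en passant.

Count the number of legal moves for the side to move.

Black to move; king on h3.
In check: no.
Legal moves: none.
Count: 0.

0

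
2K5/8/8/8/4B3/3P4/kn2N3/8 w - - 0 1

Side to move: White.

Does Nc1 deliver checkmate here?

no

After Nc1: black king on a2; in check: yes, from the white knight on c1.
Black has 3 legal replies: Ka3, Kb1, Ka1.
In check but a legal move exists → not checkmate.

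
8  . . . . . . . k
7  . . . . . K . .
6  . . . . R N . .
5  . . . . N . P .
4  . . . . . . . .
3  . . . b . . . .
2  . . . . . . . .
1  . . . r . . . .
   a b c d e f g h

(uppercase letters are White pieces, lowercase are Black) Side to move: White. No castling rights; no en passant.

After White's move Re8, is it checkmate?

yes

After Re8: black king on h8; in check: yes, from the white rook on e8.
King squares — g7: attacked by Kf7; h7: attacked by Nf6; g8: attacked by Nf6.
Black has no legal moves → checkmate.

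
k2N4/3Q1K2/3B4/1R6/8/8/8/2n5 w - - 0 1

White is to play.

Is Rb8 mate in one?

After Rb8: black king on a8; in check: yes, from the white rook on b8.
King squares — a7: attacked by Qd7; b7: attacked by Qd7; b8: attacked by Bd6.
Black has no legal moves → checkmate.

yes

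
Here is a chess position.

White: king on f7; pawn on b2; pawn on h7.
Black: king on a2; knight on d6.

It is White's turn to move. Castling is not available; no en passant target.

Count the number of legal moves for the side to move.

7

White to move; king on f7.
In check: yes, from the black knight on d6.
Legal moves: Kg8, Kf8, Kg7, Ke7, Kg6, Kf6, Ke6.
Count: 7.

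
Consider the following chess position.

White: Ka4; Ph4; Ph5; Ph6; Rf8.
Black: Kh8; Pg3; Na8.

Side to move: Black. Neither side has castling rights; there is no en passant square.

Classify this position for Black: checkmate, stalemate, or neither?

Black to move; black king on h8.
In check: yes, from the white rook on f8.
King squares — g7: attacked by Ph6; h7: available; g8: attacked by Rf8.
Legal moves for Black: Kh7.
Black is in check but has 1 legal move → neither.

neither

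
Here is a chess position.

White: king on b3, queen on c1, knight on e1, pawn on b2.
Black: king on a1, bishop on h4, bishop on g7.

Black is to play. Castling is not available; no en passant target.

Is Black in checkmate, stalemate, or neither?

checkmate

Black to move; black king on a1.
In check: yes, from the white queen on c1.
King squares — b1: attacked by Qc1; a2: attacked by Kb3; b2: attacked by Qc1.
Legal moves for Black: none.
In check with no legal moves → checkmate.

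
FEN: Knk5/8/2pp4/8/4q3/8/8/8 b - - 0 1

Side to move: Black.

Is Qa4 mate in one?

yes

After Qa4: white king on a8; in check: yes, from the black queen on a4.
King squares — a7: attacked by Qa4; b7: attacked by Kc8; b8: attacked by Kc8.
White has no legal moves → checkmate.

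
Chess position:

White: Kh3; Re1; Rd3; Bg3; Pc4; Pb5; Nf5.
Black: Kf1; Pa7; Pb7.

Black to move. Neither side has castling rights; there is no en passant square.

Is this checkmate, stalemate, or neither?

checkmate

Black to move; black king on f1.
In check: yes, from the white rook on e1.
King squares — e1: attacked by Bg3; g1: attacked by Re1; e2: attacked by Re1; f2: attacked by Bg3; g2: attacked by Kh3.
Legal moves for Black: none.
In check with no legal moves → checkmate.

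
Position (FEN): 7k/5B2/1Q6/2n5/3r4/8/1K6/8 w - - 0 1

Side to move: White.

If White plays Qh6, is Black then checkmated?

yes

After Qh6: black king on h8; in check: yes, from the white queen on h6.
King squares — g7: attacked by Qh6; h7: attacked by Qh6; g8: attacked by Bf7.
Black has no legal moves → checkmate.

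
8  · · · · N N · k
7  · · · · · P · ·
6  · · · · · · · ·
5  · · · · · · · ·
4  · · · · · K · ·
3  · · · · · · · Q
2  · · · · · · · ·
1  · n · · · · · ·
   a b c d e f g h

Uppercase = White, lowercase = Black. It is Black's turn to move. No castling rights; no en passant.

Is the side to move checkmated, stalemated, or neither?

checkmate

Black to move; black king on h8.
In check: yes, from the white queen on h3.
King squares — g7: attacked by Ne8; h7: attacked by Qh3; g8: attacked by Pf7.
Legal moves for Black: none.
In check with no legal moves → checkmate.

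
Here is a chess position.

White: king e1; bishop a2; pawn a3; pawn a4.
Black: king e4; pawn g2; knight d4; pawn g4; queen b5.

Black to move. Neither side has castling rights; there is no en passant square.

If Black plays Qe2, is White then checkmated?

After Qe2: white king on e1; in check: yes, from the black queen on e2.
King squares — d1: attacked by Qe2; f1: attacked by Qe2; d2: attacked by Qe2; e2: attacked by Nd4; f2: attacked by Qe2.
White has no legal moves → checkmate.

yes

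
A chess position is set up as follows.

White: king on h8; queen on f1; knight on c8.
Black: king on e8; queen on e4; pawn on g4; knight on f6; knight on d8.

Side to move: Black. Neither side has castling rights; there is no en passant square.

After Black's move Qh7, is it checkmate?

yes

After Qh7: white king on h8; in check: yes, from the black queen on h7.
King squares — g7: attacked by Qh7; h7: attacked by Nf6; g8: attacked by Nf6.
White has no legal moves → checkmate.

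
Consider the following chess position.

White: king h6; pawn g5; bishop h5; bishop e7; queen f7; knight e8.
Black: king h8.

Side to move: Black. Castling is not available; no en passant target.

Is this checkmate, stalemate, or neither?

Black to move; black king on h8.
In check: no.
King squares — g7: attacked by Kh6; h7: attacked by Kh6; g8: attacked by Qf7.
Legal moves for Black: none.
Not in check and no legal moves → stalemate.

stalemate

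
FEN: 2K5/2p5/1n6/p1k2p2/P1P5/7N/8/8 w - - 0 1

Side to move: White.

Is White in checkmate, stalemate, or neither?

White to move; white king on c8.
In check: yes, from the black knight on b6.
King squares — b7: available; c7: available; d7: attacked by Nb6; b8: available; d8: available.
Legal moves for White: Kd8, Kb8, Kxc7, Kb7.
White is in check but has 4 legal moves → neither.

neither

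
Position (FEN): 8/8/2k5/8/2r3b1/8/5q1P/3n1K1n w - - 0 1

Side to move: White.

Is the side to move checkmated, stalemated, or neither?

White to move; white king on f1.
In check: yes, from the black queen on f2.
King squares — e1: attacked by Qf2; g1: attacked by Qf2; e2: attacked by Qf2; f2: attacked by Nd1; g2: attacked by Qf2.
Legal moves for White: none.
In check with no legal moves → checkmate.

checkmate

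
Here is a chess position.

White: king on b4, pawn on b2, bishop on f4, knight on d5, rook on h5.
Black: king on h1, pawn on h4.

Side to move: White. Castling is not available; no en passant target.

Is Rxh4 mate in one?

After Rxh4: black king on h1; in check: yes, from the white rook on h4.
Black has 2 legal replies: Kg2, Kg1.
In check but a legal move exists → not checkmate.

no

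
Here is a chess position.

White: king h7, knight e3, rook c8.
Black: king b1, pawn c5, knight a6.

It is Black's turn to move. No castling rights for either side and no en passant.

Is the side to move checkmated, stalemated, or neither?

Black to move; black king on b1.
In check: no.
Legal moves for Black: Nb8, Nc7, Nb4, Kb2, Ka2, Kc1, Ka1, c4.
Black has 8 legal moves and is not in check → neither.

neither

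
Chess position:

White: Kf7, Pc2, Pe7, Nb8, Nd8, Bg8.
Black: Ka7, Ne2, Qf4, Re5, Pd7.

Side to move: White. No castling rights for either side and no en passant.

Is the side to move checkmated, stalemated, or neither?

neither

White to move; white king on f7.
In check: yes, from the black queen on f4.
King squares — e6: attacked by Re5; f6: attacked by Qf4; g6: available; e7: own pawn; g7: available; e8: available; f8: attacked by Qf4; g8: own bishop.
Legal moves for White: Ke8, Kg7, Kg6.
White is in check but has 3 legal moves → neither.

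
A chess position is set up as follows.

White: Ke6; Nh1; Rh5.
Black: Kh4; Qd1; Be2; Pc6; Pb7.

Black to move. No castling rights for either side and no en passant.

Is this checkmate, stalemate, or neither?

Black to move; black king on h4.
In check: yes, from the white rook on h5.
King squares — g3: attacked by Nh1; h3: attacked by Rh5; g4: available; g5: attacked by Rh5; h5: available.
Legal moves for Black: Kxh5, Kg4, Bxh5.
Black is in check but has 3 legal moves → neither.

neither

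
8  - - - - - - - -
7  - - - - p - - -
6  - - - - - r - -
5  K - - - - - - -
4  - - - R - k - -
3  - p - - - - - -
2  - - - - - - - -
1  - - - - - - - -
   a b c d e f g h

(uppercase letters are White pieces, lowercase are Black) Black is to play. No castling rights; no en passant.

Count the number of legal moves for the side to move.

Black to move; king on f4.
In check: yes, from the white rook on d4.
Legal moves: Kg5, Kf5, Ke5, Kg3, Kf3, Ke3.
Count: 6.

6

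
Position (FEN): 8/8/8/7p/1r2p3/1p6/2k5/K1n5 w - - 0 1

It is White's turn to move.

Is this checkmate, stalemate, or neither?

stalemate

White to move; white king on a1.
In check: no.
King squares — b1: attacked by Kc2; a2: attacked by Nc1; b2: attacked by Kc2.
Legal moves for White: none.
Not in check and no legal moves → stalemate.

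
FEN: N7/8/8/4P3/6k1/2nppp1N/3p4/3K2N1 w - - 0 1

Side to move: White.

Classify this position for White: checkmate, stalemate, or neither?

checkmate

White to move; white king on d1.
In check: yes, from the black knight on c3.
King squares — c1: attacked by Pd2; e1: attacked by Pd2; c2: attacked by Pd3; d2: attacked by Pe3; e2: attacked by Nc3.
Legal moves for White: none.
In check with no legal moves → checkmate.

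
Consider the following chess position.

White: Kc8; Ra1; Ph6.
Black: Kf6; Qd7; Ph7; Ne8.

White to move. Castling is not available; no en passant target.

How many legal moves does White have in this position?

White to move; king on c8.
In check: yes, from the black queen on d7.
Legal moves: Kb8, Kxd7.
Count: 2.

2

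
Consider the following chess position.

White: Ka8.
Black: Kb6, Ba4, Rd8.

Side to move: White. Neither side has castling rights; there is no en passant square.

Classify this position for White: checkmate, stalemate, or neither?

checkmate

White to move; white king on a8.
In check: yes, from the black rook on d8.
King squares — a7: attacked by Kb6; b7: attacked by Kb6; b8: attacked by Rd8.
Legal moves for White: none.
In check with no legal moves → checkmate.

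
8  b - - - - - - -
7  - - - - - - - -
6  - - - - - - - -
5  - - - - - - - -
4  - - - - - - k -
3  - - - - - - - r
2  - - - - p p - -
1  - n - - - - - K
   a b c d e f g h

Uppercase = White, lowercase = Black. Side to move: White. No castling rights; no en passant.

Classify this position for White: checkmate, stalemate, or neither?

checkmate

White to move; white king on h1.
In check: yes, from the black rook on h3 and the black bishop on a8.
King squares — g1: attacked by Pf2; g2: attacked by Ba8; h2: attacked by Rh3.
Legal moves for White: none.
In check with no legal moves → checkmate.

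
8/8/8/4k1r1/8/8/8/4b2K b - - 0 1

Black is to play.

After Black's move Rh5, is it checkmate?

no

After Rh5: white king on h1; in check: yes, from the black rook on h5.
White has 2 legal replies: Kg2, Kg1.
In check but a legal move exists → not checkmate.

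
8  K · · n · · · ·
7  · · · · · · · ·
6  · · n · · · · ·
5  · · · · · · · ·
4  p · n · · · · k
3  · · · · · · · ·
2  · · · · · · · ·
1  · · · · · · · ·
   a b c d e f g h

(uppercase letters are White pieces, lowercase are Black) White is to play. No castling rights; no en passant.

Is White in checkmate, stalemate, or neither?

White to move; white king on a8.
In check: no.
King squares — a7: attacked by Nc6; b7: attacked by Nd8; b8: attacked by Nc6.
Legal moves for White: none.
Not in check and no legal moves → stalemate.

stalemate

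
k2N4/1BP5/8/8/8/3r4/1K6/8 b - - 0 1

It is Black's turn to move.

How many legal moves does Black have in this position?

1

Black to move; king on a8.
In check: yes, from the white bishop on b7.
Legal moves: Ka7.
Count: 1.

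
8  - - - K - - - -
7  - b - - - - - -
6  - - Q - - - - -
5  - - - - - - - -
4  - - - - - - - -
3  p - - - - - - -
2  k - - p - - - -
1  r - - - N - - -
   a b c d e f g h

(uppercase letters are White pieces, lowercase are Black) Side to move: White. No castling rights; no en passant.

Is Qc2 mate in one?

After Qc2: black king on a2; in check: yes, from the white queen on c2.
King squares — a1: own rook; b1: attacked by Qc2; b2: attacked by Qc2; a3: own pawn; b3: attacked by Qc2.
Black has no legal moves → checkmate.

yes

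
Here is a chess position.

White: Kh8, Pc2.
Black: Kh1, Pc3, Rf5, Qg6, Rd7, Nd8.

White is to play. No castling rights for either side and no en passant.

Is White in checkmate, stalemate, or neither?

White to move; white king on h8.
In check: no.
King squares — g7: attacked by Qg6; h7: attacked by Qg6; g8: attacked by Qg6.
Legal moves for White: none.
Not in check and no legal moves → stalemate.

stalemate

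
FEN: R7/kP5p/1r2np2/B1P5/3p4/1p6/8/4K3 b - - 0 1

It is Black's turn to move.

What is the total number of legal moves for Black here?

Black to move; king on a7.
In check: yes, from the white rook on a8.
Legal moves: Kxb7.
Count: 1.

1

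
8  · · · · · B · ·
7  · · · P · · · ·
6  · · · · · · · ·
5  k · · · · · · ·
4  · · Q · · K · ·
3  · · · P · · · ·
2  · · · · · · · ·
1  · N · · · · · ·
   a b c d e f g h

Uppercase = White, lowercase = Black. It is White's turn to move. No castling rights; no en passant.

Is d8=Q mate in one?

yes

After d8=Q: black king on a5; in check: yes, from the white queen on d8.
King squares — a4: attacked by Qc4; b4: attacked by Qc4; b5: attacked by Qc4; a6: attacked by Qc4; b6: attacked by Qd8.
Black has no legal moves → checkmate.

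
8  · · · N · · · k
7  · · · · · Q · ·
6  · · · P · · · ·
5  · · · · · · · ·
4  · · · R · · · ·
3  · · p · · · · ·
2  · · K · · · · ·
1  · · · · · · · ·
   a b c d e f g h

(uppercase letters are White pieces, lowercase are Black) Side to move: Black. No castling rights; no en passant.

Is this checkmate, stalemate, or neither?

stalemate

Black to move; black king on h8.
In check: no.
King squares — g7: attacked by Qf7; h7: attacked by Qf7; g8: attacked by Qf7.
Legal moves for Black: none.
Not in check and no legal moves → stalemate.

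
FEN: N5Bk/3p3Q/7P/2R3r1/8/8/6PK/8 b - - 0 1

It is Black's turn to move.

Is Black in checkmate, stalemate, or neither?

Black to move; black king on h8.
In check: yes, from the white queen on h7.
King squares — g7: attacked by Ph6; h7: attacked by Bg8; g8: attacked by Qh7.
Legal moves for Black: none.
In check with no legal moves → checkmate.

checkmate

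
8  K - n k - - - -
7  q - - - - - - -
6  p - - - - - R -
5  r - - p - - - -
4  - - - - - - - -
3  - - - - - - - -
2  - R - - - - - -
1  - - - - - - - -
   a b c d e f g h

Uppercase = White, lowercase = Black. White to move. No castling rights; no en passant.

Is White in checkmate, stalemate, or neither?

White to move; white king on a8.
In check: yes, from the black queen on a7.
King squares — a7: attacked by Nc8; b7: attacked by Qa7; b8: attacked by Qa7.
Legal moves for White: none.
In check with no legal moves → checkmate.

checkmate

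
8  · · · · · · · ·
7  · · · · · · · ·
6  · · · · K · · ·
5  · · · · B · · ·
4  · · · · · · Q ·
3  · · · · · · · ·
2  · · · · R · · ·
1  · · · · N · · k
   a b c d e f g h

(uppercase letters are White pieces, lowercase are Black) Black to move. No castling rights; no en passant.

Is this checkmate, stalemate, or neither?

Black to move; black king on h1.
In check: no.
King squares — g1: attacked by Qg4; g2: attacked by Ne1; h2: attacked by Re2.
Legal moves for Black: none.
Not in check and no legal moves → stalemate.

stalemate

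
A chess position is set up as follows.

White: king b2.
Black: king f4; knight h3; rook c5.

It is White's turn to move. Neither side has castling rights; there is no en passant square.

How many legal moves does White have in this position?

5

White to move; king on b2.
In check: no.
Legal moves: Kb3, Ka3, Ka2, Kb1, Ka1.
Count: 5.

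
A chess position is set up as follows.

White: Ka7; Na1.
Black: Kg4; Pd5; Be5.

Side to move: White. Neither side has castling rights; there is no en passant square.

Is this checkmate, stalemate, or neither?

White to move; white king on a7.
In check: no.
Legal moves for White: Ka8, Kb7, Kb6, Ka6, Nb3, Nc2.
White has 6 legal moves and is not in check → neither.

neither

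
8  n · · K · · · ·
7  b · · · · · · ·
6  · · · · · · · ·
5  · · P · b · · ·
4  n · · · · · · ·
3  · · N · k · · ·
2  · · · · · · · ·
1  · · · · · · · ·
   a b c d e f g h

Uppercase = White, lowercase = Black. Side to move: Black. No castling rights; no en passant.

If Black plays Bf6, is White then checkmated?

After Bf6: white king on d8; in check: yes, from the black bishop on f6.
White has 3 legal replies: Ke8, Kc8, Kd7.
In check but a legal move exists → not checkmate.

no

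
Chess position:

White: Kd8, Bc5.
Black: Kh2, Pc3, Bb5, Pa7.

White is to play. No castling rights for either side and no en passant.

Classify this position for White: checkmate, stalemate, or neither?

White to move; white king on d8.
In check: no.
Legal moves for White: Kc8, Ke7, Kc7, Bf8, Be7, Bxa7, Bd6+, Bb6, Bd4, Bb4, Be3, Ba3, Bf2, Bg1+.
White has 14 legal moves and is not in check → neither.

neither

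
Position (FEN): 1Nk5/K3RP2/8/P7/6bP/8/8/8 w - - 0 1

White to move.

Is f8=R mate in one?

After f8=R: black king on c8; in check: yes, from the white rook on f8.
King squares — b7: attacked by Ka7; c7: attacked by Re7; d7: attacked by Re7; b8: attacked by Ka7; d8: attacked by Rf8.
Black has no legal moves → checkmate.

yes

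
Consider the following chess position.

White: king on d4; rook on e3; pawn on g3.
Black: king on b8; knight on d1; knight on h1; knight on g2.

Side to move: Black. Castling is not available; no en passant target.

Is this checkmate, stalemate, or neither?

neither

Black to move; black king on b8.
In check: no.
Legal moves for Black: Kc8, Ka8, Kc7, Kb7, Ka7, Nh4, Nf4, Ngxe3, Ne1, Nxg3, Nhf2, Ndxe3, Nc3, Ndf2, Nb2.
Black has 15 legal moves and is not in check → neither.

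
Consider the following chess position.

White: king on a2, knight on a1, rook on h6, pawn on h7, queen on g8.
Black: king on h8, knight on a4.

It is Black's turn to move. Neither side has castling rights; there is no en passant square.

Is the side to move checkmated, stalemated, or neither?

Black to move; black king on h8.
In check: yes, from the white queen on g8.
King squares — g7: attacked by Qg8; h7: attacked by Rh6; g8: attacked by Ph7.
Legal moves for Black: none.
In check with no legal moves → checkmate.

checkmate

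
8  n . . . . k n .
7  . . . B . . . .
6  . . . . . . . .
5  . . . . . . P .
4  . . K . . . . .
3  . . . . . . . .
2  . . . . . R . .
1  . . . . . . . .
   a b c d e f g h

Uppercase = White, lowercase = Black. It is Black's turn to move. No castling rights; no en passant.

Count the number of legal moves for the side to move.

Black to move; king on f8.
In check: yes, from the white rook on f2.
Legal moves: Kg7, Ke7, Nf6.
Count: 3.

3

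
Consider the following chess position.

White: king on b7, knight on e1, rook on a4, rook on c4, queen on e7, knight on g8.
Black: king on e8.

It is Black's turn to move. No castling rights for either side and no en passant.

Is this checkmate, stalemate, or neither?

checkmate

Black to move; black king on e8.
In check: yes, from the white queen on e7.
King squares — d7: attacked by Qe7; e7: attacked by Ng8; f7: attacked by Qe7; d8: attacked by Qe7; f8: attacked by Qe7.
Legal moves for Black: none.
In check with no legal moves → checkmate.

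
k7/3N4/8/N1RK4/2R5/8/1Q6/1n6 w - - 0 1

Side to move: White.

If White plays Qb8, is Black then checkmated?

After Qb8: black king on a8; in check: yes, from the white queen on b8.
King squares — a7: attacked by Qb8; b7: attacked by Na5; b8: attacked by Nd7.
Black has no legal moves → checkmate.

yes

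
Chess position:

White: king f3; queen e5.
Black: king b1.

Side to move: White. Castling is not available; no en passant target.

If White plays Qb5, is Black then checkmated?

no

After Qb5: black king on b1; in check: yes, from the white queen on b5.
Black has 4 legal replies: Kc2, Ka2, Kc1, Ka1.
In check but a legal move exists → not checkmate.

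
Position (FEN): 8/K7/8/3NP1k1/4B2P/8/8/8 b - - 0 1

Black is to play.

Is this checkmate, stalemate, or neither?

neither

Black to move; black king on g5.
In check: yes, from the white pawn on h4.
Legal moves for Black: Kh6, Kh5, Kxh4, Kg4.
Black is in check but has 4 legal moves → neither.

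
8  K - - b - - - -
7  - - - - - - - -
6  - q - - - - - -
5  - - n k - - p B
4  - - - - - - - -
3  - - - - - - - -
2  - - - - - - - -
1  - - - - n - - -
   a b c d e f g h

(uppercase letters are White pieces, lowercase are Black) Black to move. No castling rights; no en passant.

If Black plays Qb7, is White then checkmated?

After Qb7: white king on a8; in check: yes, from the black queen on b7.
King squares — a7: attacked by Qb7; b7: attacked by Nc5; b8: attacked by Qb7.
White has no legal moves → checkmate.

yes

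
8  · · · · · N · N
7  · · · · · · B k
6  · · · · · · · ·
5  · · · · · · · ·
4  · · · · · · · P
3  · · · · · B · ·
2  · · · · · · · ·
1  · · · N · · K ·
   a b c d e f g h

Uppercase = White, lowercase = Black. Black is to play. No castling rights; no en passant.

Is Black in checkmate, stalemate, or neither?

Black to move; black king on h7.
In check: yes, from the white knight on f8.
King squares — g6: attacked by Nf8; h6: attacked by Bg7; g7: available; g8: available; h8: attacked by Bg7.
Legal moves for Black: Kg8, Kxg7.
Black is in check but has 2 legal moves → neither.

neither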